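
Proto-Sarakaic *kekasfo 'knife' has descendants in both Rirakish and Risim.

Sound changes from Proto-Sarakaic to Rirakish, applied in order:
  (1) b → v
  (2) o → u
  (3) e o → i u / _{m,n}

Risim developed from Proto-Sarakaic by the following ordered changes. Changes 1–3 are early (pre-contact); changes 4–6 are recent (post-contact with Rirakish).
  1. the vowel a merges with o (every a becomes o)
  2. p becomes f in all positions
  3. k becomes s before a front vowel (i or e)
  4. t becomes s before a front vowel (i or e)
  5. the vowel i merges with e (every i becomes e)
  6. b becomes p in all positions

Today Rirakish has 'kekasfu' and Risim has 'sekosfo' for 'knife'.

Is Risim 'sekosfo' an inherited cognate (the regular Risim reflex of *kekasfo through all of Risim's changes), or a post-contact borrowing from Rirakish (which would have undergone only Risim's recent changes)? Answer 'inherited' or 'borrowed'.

inherited

If inherited, *kekasfo would pass through all of Risim's changes:
Risim: start from *kekasfo.
  rule 1 (vowel merger): kekasfo → kekosfo
  rule 2: no change — kekosfo
  rule 3 (palatalisation): kekosfo → sekosfo
  rule 4: no change — sekosfo
  rule 5: no change — sekosfo
  rule 6: no change — sekosfo
  ⇒ Risim sekosfo
If borrowed from Rirakish 'kekasfu' after the early changes, it would undergo only the recent ones:
  rule 4 (palatalisation): no change (kekasfu)
  rule 5 (vowel merger): no change (kekasfu)
  rule 6 (unconditioned shift): no change (kekasfu)
  ⇒ as a loan: kekasfu
Risim 'sekosfo' matches the inherited outcome exactly, so it is an inherited cognate, not a loan.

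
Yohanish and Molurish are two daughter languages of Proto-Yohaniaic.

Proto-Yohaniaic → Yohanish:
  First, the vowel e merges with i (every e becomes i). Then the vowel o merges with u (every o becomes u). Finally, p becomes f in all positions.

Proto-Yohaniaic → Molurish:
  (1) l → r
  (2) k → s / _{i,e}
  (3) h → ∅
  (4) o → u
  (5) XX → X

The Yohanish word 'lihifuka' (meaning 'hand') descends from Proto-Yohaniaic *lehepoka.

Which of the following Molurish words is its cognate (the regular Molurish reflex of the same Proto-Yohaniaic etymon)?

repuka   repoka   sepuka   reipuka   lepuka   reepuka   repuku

repuka

Molurish: *lehepoka
  lehepoka → rehepoka   [unconditioned shift]
  rehepoka (rule 2 does not apply)
  rehepoka → reepoka   [h-loss]
  reepoka → reepuka   [vowel merger]
  reepuka → repuka   [degemination]
  giving Molurish repuka.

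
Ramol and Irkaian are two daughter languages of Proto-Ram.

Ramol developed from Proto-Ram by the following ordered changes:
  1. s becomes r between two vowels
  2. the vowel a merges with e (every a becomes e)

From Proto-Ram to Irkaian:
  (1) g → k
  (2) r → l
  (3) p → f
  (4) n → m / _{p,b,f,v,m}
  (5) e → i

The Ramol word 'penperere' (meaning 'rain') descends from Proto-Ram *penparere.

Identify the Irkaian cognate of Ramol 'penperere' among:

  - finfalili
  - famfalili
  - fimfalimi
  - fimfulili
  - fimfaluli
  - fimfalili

Irkaian: start from *penparere.
  rule 1: no change — penparere
  rule 2 (unconditioned shift): penparere → penpalele
  rule 3 (unconditioned shift): penpalele → fenfalele
  rule 4 (nasal place assimilation): fenfalele → femfalele
  rule 5 (vowel merger): femfalele → fimfalili
  ⇒ Irkaian fimfalili

fimfalili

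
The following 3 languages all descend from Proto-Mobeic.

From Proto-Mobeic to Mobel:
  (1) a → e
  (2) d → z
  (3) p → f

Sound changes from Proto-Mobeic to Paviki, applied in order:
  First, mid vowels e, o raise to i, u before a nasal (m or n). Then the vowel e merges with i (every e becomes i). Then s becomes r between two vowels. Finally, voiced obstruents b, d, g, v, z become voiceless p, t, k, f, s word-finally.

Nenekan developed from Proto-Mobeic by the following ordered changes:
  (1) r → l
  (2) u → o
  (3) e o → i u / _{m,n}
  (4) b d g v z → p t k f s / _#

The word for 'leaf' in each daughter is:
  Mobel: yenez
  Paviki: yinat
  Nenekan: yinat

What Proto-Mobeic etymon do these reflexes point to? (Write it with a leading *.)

Position 2: Mobel has e, Paviki has i, Nenekan has i. Taking the neighbouring segments as reconstructed: Mobel e could go back to *a or *e; Paviki i could go back to *e or *i; Nenekan i could go back to *e or *i — the one source consistent with every daughter is *e.
Position 5: Mobel has z, Paviki has t, Nenekan has t. Taking the neighbouring segments as reconstructed: Mobel z could go back to *d or *z; Paviki t could go back to *t or *d; Nenekan t could go back to *t or *d — the one source consistent with every daughter is *d.
Position 4: Mobel has e, Paviki has a, Nenekan has a. Paviki preserves a here (none of its changes turn any other segment into a), so the proto-segment is *a.
This points to *yenad. Verify forward in each daughter:
Mobel: *yenad
  yenad → yened   [vowel merger]
  yened → yenez   [unconditioned shift]
  yenez (rule 3 does not apply)
  giving Mobel yenez.
Paviki: start from *yenad.
  rule 1 (pre-nasal raising): yenad → yinad
  rule 2: no change — yinad
  rule 3: no change — yinad
  rule 4 (final devoicing): yinad → yinat
  ⇒ Paviki yinat
Nenekan: start from *yenad.
  rule 1: no change — yenad
  rule 2: no change — yenad
  rule 3 (pre-nasal raising): yenad → yinad
  rule 4 (final devoicing): yinad → yinat
  ⇒ Nenekan yinat
Only *yenad yields all of Mobel yenez, Paviki yinat, Nenekan yinat.

*yenad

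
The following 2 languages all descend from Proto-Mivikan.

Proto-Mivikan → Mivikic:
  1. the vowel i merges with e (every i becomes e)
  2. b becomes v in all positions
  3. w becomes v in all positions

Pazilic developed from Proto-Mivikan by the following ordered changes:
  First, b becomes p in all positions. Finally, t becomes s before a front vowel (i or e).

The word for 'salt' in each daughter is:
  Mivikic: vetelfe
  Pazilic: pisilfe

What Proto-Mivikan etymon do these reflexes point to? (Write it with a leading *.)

Position 1: Mivikic has v, Pazilic has p. Taking the neighbouring segments as reconstructed: Mivikic v could go back to *b or *v or *w; Pazilic p could go back to *p or *b — the one source consistent with every daughter is *b.
Position 3: Mivikic has t, Pazilic has s. Mivikic preserves t here (none of its changes turn any other segment into t), so the proto-segment is *t.
This points to *bitilfe. Verify forward in each daughter:
Mivikic: *bitilfe
  bitilfe → betelfe   [vowel merger]
  betelfe → vetelfe   [unconditioned shift]
  vetelfe (rule 3 does not apply)
  giving Mivikic vetelfe.
Pazilic: start from *bitilfe.
  rule 1 (unconditioned shift): bitilfe → pitilfe
  rule 2 (palatalisation): pitilfe → pisilfe
  ⇒ Pazilic pisilfe
Only *bitilfe yields all of Mivikic vetelfe, Pazilic pisilfe.

*bitilfe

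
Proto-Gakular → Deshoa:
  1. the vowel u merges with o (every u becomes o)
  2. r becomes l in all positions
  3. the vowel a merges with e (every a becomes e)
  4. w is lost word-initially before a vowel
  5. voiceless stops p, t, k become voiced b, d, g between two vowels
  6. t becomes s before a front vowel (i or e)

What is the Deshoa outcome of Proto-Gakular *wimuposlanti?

Deshoa: *wimuposlanti > wimoposlanti > wimoposlenti > imoposlenti > imoboslenti > imoboslensi  (by vowel merger, vowel merger, glide loss, intervocalic voicing, palatalisation)

imoboslensi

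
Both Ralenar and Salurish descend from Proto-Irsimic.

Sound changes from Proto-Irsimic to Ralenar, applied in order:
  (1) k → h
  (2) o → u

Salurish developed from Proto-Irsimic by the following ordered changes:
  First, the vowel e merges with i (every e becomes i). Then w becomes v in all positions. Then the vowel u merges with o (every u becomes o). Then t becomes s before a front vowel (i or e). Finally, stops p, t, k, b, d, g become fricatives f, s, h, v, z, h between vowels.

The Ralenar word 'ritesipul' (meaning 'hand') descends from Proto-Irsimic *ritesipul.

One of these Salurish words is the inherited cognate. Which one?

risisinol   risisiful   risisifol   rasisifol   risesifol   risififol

Salurish: *ritesipul > ritisipul > ritisipol > risisipol > risisifol  (by vowel merger, vowel merger, palatalisation, intervocalic lenition)
The other candidates each miss or misapply at least one Salurish change.

risisifol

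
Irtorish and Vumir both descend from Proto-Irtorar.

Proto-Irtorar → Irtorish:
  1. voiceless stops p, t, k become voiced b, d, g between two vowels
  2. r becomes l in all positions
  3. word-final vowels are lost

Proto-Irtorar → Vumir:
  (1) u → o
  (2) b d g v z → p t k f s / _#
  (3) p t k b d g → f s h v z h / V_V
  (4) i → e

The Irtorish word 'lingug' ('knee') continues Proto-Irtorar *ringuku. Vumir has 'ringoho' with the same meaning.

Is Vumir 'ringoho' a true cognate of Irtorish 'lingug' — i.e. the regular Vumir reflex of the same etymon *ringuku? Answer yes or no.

Derive the expected Vumir reflex of *ringuku:
Vumir: start from *ringuku.
  rule 1 (vowel merger): ringuku → ringoko
  rule 2: no change — ringoko
  rule 3 (intervocalic lenition): ringoko → ringoho
  rule 4 (vowel merger): ringoho → rengoho
  ⇒ Vumir rengoho
The regular Vumir reflex would be 'rengoho', but the attested form is 'ringoho'. The correspondence is irregular, so they are not cognates (the Vumir form has a different source).

no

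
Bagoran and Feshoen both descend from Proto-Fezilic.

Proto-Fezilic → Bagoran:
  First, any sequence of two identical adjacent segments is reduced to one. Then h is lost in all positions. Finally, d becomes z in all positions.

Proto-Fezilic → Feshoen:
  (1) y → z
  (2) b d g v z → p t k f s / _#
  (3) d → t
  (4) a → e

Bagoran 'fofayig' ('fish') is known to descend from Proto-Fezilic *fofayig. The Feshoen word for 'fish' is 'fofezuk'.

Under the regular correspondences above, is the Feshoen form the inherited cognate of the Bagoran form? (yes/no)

no

Derive the expected Feshoen reflex of *fofayig:
Feshoen: *fofayig > fofazig > fofazik > fofezik  (by unconditioned shift, final devoicing, vowel merger)
The regular Feshoen reflex would be 'fofezik', but the attested form is 'fofezuk'. The correspondence is irregular, so they are not cognates (the Feshoen form has a different source).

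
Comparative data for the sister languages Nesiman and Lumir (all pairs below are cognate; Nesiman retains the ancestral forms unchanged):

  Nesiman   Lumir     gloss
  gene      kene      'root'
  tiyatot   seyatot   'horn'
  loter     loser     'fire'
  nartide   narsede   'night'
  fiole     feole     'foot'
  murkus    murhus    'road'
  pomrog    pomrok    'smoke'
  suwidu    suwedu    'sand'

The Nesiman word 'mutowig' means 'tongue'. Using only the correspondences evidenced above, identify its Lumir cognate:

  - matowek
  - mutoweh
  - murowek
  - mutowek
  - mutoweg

tiyatot ~ seyatot, nartide ~ narsede — Nesiman i corresponds to Lumir e after a consonant, before a consonant other than r, m, n, p, b, f, v.
pomrog ~ pomrok — Nesiman g corresponds to Lumir k word-finally.
Applying these to Nesiman 'mutowig':
  mutowig → mutoweg   (i→e after a consonant, before a consonant other than r, m, n, p, b, f, v)
  mutoweg → mutowek   (g→k word-finally)
So the Lumir cognate is 'mutowek'.

mutowek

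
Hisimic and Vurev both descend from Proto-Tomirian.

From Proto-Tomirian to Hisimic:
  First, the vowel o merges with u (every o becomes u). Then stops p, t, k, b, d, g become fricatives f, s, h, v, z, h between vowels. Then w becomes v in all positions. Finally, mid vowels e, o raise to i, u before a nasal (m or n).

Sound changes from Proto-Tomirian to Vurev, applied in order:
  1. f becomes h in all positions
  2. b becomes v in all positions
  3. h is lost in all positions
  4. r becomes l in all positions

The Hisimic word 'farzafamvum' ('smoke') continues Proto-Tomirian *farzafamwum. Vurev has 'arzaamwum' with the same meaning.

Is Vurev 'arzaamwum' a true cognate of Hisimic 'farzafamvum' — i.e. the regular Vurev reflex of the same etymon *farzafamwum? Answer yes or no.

no

Derive the expected Vurev reflex of *farzafamwum:
Vurev: *farzafamwum > harzahamwum > arzaamwum > alzaamwum  (by unconditioned shift, h-loss, unconditioned shift)
The regular Vurev reflex would be 'alzaamwum', but the attested form is 'arzaamwum'. The correspondence is irregular, so they are not cognates (the Vurev form has a different source).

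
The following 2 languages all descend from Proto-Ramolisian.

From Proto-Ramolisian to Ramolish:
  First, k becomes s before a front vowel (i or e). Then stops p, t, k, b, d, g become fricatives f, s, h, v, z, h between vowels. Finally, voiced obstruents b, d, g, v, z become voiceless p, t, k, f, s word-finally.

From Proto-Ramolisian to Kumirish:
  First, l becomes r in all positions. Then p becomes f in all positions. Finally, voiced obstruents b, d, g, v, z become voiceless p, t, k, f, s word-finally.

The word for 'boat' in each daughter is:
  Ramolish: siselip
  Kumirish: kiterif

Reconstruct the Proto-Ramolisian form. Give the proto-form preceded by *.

Position 1: Ramolish has s, Kumirish has k. Taking the neighbouring segments as reconstructed: Ramolish s could go back to *k or *s; Kumirish k can only go back to *k — the one source consistent with every daughter is *k.
Position 5: Ramolish has l, Kumirish has r. Ramolish preserves l here (none of its changes turn any other segment into l), so the proto-segment is *l.
Position 3: Ramolish has s, Kumirish has t. Taking the neighbouring segments as reconstructed: Ramolish s could go back to *t or *k or *s; Kumirish t can only go back to *t — the one source consistent with every daughter is *t.
This points to *kitelip. Verify forward in each daughter:
Ramolish: start from *kitelip.
  rule 1 (palatalisation): kitelip → sitelip
  rule 2 (intervocalic lenition): sitelip → siselip
  rule 3: no change — siselip
  ⇒ Ramolish siselip
Kumirish: *kitelip
  kitelip → kiterip   [unconditioned shift]
  kiterip → kiterif   [unconditioned shift]
  kiterif (rule 3 does not apply)
  giving Kumirish kiterif.
Only *kitelip yields all of Ramolish siselip, Kumirish kiterif.

*kitelip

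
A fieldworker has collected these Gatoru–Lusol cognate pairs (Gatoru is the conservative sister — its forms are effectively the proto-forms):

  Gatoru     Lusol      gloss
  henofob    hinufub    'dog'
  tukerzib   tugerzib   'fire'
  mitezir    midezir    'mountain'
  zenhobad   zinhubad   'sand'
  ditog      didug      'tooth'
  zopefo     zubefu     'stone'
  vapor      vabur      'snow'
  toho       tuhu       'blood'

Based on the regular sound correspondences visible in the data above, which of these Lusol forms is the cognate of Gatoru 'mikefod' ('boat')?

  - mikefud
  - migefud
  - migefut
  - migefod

tukerzib ~ tugerzib — Gatoru k corresponds to Lusol g between vowels (before a front vowel).
ditog ~ didug, toho ~ tuhu — Gatoru o corresponds to Lusol u after a consonant, before a consonant other than r, m, n, p, b, f, v.
Applying these to Gatoru 'mikefod':
  mikefod → migefod   (k→g between vowels (before a front vowel))
  migefod → migefud   (o→u after a consonant, before a consonant other than r, m, n, p, b, f, v)
So the Lusol cognate is 'migefud'.

migefud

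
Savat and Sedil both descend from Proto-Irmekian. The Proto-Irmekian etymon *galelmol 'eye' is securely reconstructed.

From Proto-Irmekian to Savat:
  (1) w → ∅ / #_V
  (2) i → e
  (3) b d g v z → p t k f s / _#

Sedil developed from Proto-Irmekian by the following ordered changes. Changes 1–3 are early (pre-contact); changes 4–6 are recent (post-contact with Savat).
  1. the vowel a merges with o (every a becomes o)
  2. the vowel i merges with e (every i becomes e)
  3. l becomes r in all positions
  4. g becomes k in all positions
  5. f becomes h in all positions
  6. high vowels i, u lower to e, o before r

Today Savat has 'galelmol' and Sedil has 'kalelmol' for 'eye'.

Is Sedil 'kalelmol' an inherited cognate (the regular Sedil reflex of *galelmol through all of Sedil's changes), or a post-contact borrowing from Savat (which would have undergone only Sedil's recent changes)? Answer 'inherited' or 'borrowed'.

borrowed

If inherited, *galelmol would pass through all of Sedil's changes:
Sedil: *galelmol > golelmol > gorermor > korermor  (by vowel merger, unconditioned shift, unconditioned shift)
If borrowed from Savat 'galelmol' after the early changes, it would undergo only the recent ones:
  rule 4 (unconditioned shift): galelmol → kalelmol
  rule 5 (unconditioned shift): no change (kalelmol)
  rule 6 (pre-rhotic lowering): no change (kalelmol)
  ⇒ as a loan: kalelmol
Sedil 'kalelmol' matches the loan outcome 'kalelmol', not the inherited 'korermor' — it skipped the early Sedil changes, so it was borrowed from Savat.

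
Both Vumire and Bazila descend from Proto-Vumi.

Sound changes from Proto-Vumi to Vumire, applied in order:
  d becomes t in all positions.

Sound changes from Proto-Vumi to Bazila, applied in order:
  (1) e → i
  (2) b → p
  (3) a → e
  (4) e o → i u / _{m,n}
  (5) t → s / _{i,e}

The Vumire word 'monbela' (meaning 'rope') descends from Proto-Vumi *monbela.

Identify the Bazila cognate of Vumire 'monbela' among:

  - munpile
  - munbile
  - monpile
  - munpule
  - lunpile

Bazila: *monbela
  monbela → monbila   [vowel merger]
  monbila → monpila   [unconditioned shift]
  monpila → monpile   [vowel merger]
  monpile → munpile   [pre-nasal raising]
  munpile (rule 5 does not apply)
  giving Bazila munpile.
Among the options, 'munpile' alone shows every Bazila change applied in order.

munpile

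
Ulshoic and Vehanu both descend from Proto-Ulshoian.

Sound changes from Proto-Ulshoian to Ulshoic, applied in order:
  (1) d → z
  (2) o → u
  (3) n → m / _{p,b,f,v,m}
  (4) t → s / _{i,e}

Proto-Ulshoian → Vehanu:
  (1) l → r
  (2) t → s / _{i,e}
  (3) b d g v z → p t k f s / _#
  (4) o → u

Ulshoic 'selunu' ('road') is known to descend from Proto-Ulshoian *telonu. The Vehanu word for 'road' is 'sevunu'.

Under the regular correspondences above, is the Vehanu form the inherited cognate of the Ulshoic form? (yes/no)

no

Derive the expected Vehanu reflex of *telonu:
Vehanu: start from *telonu.
  rule 1 (unconditioned shift): telonu → teronu
  rule 2 (palatalisation): teronu → seronu
  rule 3: no change — seronu
  rule 4 (vowel merger): seronu → serunu
  ⇒ Vehanu serunu
The regular Vehanu reflex would be 'serunu', but the attested form is 'sevunu'. The correspondence is irregular, so they are not cognates (the Vehanu form has a different source).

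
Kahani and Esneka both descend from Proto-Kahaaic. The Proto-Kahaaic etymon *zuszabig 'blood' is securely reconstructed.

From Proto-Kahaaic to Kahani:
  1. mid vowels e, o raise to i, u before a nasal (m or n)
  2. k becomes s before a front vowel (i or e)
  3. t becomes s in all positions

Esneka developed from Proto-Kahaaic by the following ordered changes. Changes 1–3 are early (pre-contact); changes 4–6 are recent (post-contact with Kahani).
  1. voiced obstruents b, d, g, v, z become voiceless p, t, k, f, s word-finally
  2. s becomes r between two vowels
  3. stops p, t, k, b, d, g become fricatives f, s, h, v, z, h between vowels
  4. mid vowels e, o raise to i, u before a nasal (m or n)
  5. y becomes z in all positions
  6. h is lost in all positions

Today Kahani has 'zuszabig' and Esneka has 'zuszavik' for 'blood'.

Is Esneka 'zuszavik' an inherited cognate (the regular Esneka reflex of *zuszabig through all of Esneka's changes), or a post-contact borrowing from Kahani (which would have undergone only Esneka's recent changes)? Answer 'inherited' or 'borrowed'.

inherited

If inherited, *zuszabig would pass through all of Esneka's changes:
Esneka: start from *zuszabig.
  rule 1 (final devoicing): zuszabig → zuszabik
  rule 2: no change — zuszabik
  rule 3 (intervocalic lenition): zuszabik → zuszavik
  rule 4: no change — zuszavik
  rule 5: no change — zuszavik
  rule 6: no change — zuszavik
  ⇒ Esneka zuszavik
If borrowed from Kahani 'zuszabig' after the early changes, it would undergo only the recent ones:
  rule 4 (pre-nasal raising): no change (zuszabig)
  rule 5 (unconditioned shift): no change (zuszabig)
  rule 6 (h-loss): no change (zuszabig)
  ⇒ as a loan: zuszabig
Esneka 'zuszavik' matches the inherited outcome exactly, so it is an inherited cognate, not a loan.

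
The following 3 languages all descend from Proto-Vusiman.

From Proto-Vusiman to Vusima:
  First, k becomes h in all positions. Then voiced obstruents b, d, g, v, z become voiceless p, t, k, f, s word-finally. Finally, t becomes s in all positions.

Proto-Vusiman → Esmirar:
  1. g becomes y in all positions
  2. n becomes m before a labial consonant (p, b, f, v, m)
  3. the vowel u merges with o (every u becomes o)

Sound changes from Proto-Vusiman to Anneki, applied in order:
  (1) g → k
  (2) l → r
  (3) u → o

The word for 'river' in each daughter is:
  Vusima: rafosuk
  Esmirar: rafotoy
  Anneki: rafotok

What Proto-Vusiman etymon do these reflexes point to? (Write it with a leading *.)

Position 5: Vusima has s, Esmirar has t, Anneki has t. Esmirar preserves t here (none of its changes turn any other segment into t), so the proto-segment is *t.
Position 6: Vusima has u, Esmirar has o, Anneki has o. Vusima preserves u here (none of its changes turn any other segment into u), so the proto-segment is *u.
Position 7: Vusima has k, Esmirar has y, Anneki has k. In Vusima, k can only continue *g, so the proto-segment is *g.
This points to *rafotug. Verify forward in each daughter:
Vusima: *rafotug > rafotuk > rafosuk  (by final devoicing, unconditioned shift)
Esmirar: *rafotug > rafotuy > rafotoy  (by unconditioned shift, vowel merger)
Anneki: *rafotug > rafotuk > rafotok  (by unconditioned shift, vowel merger)
*rafotug is the unique common source.

*rafotug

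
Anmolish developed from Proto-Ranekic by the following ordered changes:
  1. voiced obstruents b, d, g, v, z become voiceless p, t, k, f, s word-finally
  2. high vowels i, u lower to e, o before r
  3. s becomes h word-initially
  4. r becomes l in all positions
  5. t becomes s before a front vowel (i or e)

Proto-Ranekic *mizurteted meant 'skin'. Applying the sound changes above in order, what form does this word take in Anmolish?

Anmolish: start from *mizurteted.
  rule 1 (final devoicing): mizurteted → mizurtetet
  rule 2 (pre-rhotic lowering): mizurtetet → mizortetet
  rule 3: no change — mizortetet
  rule 4 (unconditioned shift): mizortetet → mizoltetet
  rule 5 (palatalisation): mizoltetet → mizolseset
  ⇒ Anmolish mizolseset

mizolseset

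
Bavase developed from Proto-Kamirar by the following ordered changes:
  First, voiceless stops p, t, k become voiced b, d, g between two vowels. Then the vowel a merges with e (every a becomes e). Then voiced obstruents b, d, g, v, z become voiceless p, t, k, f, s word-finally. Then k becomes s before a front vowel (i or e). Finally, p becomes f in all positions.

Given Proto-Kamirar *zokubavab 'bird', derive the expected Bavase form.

zogubevef

Bavase: *zokubavab
  zokubavab → zogubavab   [intervocalic voicing]
  zogubavab → zogubeveb   [vowel merger]
  zogubeveb → zogubevep   [final devoicing]
  zogubevep (rule 4 does not apply)
  zogubevep → zogubevef   [unconditioned shift]
  giving Bavase zogubevef.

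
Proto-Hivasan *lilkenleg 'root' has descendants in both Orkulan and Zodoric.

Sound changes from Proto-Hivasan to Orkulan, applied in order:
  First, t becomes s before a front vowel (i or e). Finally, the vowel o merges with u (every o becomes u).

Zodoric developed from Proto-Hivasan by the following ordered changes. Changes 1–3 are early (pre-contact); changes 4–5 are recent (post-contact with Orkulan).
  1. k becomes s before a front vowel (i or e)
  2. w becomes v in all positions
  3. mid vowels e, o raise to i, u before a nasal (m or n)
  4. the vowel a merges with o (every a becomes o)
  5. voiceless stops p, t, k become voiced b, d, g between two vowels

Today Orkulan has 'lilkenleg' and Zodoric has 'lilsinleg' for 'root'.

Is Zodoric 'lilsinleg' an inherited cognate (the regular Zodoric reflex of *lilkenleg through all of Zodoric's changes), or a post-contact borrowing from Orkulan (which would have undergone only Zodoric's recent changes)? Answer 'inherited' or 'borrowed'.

inherited

If inherited, *lilkenleg would pass through all of Zodoric's changes:
Zodoric: start from *lilkenleg.
  rule 1 (palatalisation): lilkenleg → lilsenleg
  rule 2: no change — lilsenleg
  rule 3 (pre-nasal raising): lilsenleg → lilsinleg
  rule 4: no change — lilsinleg
  rule 5: no change — lilsinleg
  ⇒ Zodoric lilsinleg
If borrowed from Orkulan 'lilkenleg' after the early changes, it would undergo only the recent ones:
  rule 4 (vowel merger): no change (lilkenleg)
  rule 5 (intervocalic voicing): no change (lilkenleg)
  ⇒ as a loan: lilkenleg
Zodoric 'lilsinleg' matches the inherited outcome exactly, so it is an inherited cognate, not a loan.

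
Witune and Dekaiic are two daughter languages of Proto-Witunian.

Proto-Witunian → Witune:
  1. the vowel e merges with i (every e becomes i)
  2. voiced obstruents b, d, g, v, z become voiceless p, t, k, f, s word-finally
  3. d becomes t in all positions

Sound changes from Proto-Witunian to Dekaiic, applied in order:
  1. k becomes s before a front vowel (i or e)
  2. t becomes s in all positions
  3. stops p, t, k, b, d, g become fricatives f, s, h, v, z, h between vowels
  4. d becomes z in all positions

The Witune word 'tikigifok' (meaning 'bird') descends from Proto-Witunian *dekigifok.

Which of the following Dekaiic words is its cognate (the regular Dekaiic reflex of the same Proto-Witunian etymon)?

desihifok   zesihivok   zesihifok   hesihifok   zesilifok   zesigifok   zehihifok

zesihifok

Dekaiic: start from *dekigifok.
  rule 1 (palatalisation): dekigifok → desigifok
  rule 2: no change — desigifok
  rule 3 (intervocalic lenition): desigifok → desihifok
  rule 4 (unconditioned shift): desihifok → zesihifok
  ⇒ Dekaiic zesihifok
Among the options, 'zesihifok' alone shows every Dekaiic change applied in order.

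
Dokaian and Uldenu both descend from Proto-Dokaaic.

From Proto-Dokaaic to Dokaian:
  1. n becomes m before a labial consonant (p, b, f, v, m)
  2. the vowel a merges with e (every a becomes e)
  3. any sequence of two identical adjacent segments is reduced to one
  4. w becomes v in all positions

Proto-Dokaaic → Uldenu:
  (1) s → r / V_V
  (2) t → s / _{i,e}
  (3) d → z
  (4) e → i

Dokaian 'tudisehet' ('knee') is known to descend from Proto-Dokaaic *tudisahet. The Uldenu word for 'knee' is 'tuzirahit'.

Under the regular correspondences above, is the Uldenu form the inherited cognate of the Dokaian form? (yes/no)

Derive the expected Uldenu reflex of *tudisahet:
Uldenu: start from *tudisahet.
  rule 1 (rhotacism): tudisahet → tudirahet
  rule 2: no change — tudirahet
  rule 3 (unconditioned shift): tudirahet → tuzirahet
  rule 4 (vowel merger): tuzirahet → tuzirahit
  ⇒ Uldenu tuzirahit
Uldenu 'tuzirahit' matches the regular reflex exactly, so the pair is cognate.

yes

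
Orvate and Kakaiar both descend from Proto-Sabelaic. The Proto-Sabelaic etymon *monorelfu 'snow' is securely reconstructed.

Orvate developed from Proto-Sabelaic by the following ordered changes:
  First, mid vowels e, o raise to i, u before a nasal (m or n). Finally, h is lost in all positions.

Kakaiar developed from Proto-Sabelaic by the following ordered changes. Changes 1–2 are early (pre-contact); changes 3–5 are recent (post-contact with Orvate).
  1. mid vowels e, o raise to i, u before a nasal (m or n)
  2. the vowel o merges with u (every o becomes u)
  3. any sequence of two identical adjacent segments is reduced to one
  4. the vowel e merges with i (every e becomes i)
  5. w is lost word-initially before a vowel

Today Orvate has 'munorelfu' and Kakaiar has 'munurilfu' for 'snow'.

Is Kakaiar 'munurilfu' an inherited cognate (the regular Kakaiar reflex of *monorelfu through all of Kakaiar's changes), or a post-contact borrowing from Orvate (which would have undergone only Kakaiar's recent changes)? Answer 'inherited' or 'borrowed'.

If inherited, *monorelfu would pass through all of Kakaiar's changes:
Kakaiar: *monorelfu > munorelfu > munurelfu > munurilfu  (by pre-nasal raising, vowel merger, vowel merger)
If borrowed from Orvate 'munorelfu' after the early changes, it would undergo only the recent ones:
  rule 3 (degemination): no change (munorelfu)
  rule 4 (vowel merger): munorelfu → munorilfu
  rule 5 (glide loss): no change (munorilfu)
  ⇒ as a loan: munorilfu
Kakaiar 'munurilfu' matches the inherited outcome exactly, so it is an inherited cognate, not a loan.

inherited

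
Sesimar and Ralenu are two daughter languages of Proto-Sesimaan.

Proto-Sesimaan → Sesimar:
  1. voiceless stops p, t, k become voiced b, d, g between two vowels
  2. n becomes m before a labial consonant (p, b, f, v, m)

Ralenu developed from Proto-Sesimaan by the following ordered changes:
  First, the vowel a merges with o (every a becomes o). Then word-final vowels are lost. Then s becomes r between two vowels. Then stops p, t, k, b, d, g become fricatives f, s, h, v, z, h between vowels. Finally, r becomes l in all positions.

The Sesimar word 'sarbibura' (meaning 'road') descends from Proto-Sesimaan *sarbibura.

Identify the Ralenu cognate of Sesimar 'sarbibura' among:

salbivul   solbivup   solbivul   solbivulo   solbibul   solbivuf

solbivul

Ralenu: *sarbibura
  sarbibura → sorbiburo   [vowel merger]
  sorbiburo → sorbibur   [apocope]
  sorbibur (rule 3 does not apply)
  sorbibur → sorbivur   [intervocalic lenition]
  sorbivur → solbivul   [unconditioned shift]
  giving Ralenu solbivul.
The other candidates each miss or misapply at least one Ralenu change.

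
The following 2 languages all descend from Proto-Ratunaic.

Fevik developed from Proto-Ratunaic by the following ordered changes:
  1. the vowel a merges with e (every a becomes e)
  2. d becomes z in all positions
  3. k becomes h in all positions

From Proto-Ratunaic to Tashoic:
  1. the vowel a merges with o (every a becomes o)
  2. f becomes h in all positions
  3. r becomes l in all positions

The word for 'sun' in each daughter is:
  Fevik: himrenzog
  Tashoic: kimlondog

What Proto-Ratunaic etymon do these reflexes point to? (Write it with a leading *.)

Position 7: Fevik has z, Tashoic has d. Tashoic preserves d here (none of its changes turn any other segment into d), so the proto-segment is *d.
Position 5: Fevik has e, Tashoic has o. Taking the neighbouring segments as reconstructed: Fevik e could go back to *a or *e; Tashoic o could go back to *a or *o — the one source consistent with every daughter is *a.
This points to *kimrandog. Verify forward in each daughter:
Fevik: *kimrandog > kimrendog > kimrenzog > himrenzog  (by vowel merger, unconditioned shift, unconditioned shift)
Tashoic: *kimrandog > kimrondog > kimlondog  (by vowel merger, unconditioned shift)
*kimrandog is the unique common source.

*kimrandog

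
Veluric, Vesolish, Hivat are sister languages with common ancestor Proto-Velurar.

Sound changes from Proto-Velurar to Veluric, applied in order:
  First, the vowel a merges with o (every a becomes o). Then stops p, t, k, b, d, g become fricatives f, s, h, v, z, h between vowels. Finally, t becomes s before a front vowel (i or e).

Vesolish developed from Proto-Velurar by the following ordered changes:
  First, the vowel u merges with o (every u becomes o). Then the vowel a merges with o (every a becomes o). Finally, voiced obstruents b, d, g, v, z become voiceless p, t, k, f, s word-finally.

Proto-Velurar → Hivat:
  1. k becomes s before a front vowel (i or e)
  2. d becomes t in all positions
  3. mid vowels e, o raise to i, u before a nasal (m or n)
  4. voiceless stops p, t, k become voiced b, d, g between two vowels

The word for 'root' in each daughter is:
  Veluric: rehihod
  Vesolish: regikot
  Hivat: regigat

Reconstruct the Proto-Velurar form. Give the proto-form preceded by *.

Position 6: Veluric has o, Vesolish has o, Hivat has a. Hivat preserves a here (none of its changes turn any other segment into a), so the proto-segment is *a.
Position 5: Veluric has h, Vesolish has k, Hivat has g. Taking the neighbouring segments as reconstructed: Veluric h could go back to *k or *g or *h; Vesolish k can only go back to *k; Hivat g could go back to *k or *g — the one source consistent with every daughter is *k.
Position 7: Veluric has d, Vesolish has t, Hivat has t. Veluric preserves d here (none of its changes turn any other segment into d), so the proto-segment is *d.
This points to *regikad. Verify forward in each daughter:
Veluric: start from *regikad.
  rule 1 (vowel merger): regikad → regikod
  rule 2 (intervocalic lenition): regikod → rehihod
  rule 3: no change — rehihod
  ⇒ Veluric rehihod
Vesolish: start from *regikad.
  rule 1: no change — regikad
  rule 2 (vowel merger): regikad → regikod
  rule 3 (final devoicing): regikod → regikot
  ⇒ Vesolish regikot
Hivat: *regikad > regikat > regigat  (by unconditioned shift, intervocalic voicing)
No other proto-form is consistent with every reflex, so the reconstruction is *regikad.

*regikad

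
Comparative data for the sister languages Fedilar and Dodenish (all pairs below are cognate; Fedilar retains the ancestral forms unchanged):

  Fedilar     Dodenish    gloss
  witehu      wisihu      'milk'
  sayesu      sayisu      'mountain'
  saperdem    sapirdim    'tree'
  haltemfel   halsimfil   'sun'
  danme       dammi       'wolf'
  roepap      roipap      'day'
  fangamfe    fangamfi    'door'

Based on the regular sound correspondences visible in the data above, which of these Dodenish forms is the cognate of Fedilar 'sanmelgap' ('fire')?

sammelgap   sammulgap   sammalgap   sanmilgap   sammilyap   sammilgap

sammilgap

danme ~ dammi — Fedilar n corresponds to Dodenish m after a vowel, before a nasal.
witehu ~ wisihu, sayesu ~ sayisu — Fedilar e corresponds to Dodenish i after a consonant, before a consonant other than r, m, n, p, b, f, v.
Applying these to Fedilar 'sanmelgap':
  sanmelgap → sammelgap   (n→m after a vowel, before a nasal)
  sammelgap → sammilgap   (e→i after a consonant, before a consonant other than r, m, n, p, b, f, v)
So the Dodenish cognate is 'sammilgap'.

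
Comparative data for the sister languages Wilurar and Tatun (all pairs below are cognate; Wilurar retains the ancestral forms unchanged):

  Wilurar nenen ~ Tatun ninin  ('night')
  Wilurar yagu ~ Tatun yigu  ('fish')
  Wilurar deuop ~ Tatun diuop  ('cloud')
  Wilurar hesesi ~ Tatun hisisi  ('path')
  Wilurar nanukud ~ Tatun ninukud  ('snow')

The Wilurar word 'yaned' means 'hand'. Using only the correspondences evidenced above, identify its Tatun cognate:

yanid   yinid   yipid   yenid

yinid

nanukud ~ ninukud — Wilurar a corresponds to Tatun i after a consonant, before a nasal.
hesesi ~ hisisi — Wilurar e corresponds to Tatun i after a consonant, before a consonant other than r, m, n, p, b, f, v.
Applying these to Wilurar 'yaned':
  yaned → yined   (a→i after a consonant, before a nasal)
  yined → yinid   (e→i after a consonant, before a consonant other than r, m, n, p, b, f, v)
So the Tatun cognate is 'yinid'.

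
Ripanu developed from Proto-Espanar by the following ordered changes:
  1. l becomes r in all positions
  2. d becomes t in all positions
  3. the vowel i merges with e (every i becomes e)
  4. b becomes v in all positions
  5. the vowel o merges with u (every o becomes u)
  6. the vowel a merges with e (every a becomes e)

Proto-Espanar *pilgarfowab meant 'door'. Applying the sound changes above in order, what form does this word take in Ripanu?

pergerfuwev

Ripanu: start from *pilgarfowab.
  rule 1 (unconditioned shift): pilgarfowab → pirgarfowab
  rule 2: no change — pirgarfowab
  rule 3 (vowel merger): pirgarfowab → pergarfowab
  rule 4 (unconditioned shift): pergarfowab → pergarfowav
  rule 5 (vowel merger): pergarfowav → pergarfuwav
  rule 6 (vowel merger): pergarfuwav → pergerfuwev
  ⇒ Ripanu pergerfuwev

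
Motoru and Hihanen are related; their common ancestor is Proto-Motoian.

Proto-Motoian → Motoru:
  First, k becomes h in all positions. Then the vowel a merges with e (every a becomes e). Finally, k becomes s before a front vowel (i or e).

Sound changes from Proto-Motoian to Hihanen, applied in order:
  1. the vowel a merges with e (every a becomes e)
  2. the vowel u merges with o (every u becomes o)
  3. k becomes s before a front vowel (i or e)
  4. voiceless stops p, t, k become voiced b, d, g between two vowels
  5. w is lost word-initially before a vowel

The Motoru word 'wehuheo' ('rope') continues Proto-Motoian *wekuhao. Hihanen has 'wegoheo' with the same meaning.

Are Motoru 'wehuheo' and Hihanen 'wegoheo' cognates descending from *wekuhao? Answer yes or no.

no

Derive the expected Hihanen reflex of *wekuhao:
Hihanen: *wekuhao
  wekuhao → wekuheo   [vowel merger]
  wekuheo → wekoheo   [vowel merger]
  wekoheo (rule 3 does not apply)
  wekoheo → wegoheo   [intervocalic voicing]
  wegoheo → egoheo   [glide loss]
  giving Hihanen egoheo.
The regular Hihanen reflex would be 'egoheo', but the attested form is 'wegoheo'. The correspondence is irregular, so they are not cognates (the Hihanen form has a different source).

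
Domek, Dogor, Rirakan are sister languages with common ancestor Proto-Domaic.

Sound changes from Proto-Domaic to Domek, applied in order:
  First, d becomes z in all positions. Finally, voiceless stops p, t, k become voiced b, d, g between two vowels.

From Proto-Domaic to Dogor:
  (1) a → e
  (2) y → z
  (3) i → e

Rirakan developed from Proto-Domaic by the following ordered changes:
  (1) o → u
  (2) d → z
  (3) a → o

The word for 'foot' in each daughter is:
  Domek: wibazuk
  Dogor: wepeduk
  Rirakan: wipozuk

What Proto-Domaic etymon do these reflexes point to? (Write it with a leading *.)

*wipaduk

Position 5: Domek has z, Dogor has d, Rirakan has z. Dogor preserves d here (none of its changes turn any other segment into d), so the proto-segment is *d.
Position 3: Domek has b, Dogor has p, Rirakan has p. Dogor preserves p here (none of its changes turn any other segment into p), so the proto-segment is *p.
Verify the candidate proto-form against each daughter:
Domek: *wipaduk
  wipaduk → wipazuk   [unconditioned shift]
  wipazuk → wibazuk   [intervocalic voicing]
  giving Domek wibazuk.
Dogor: start from *wipaduk.
  rule 1 (vowel merger): wipaduk → wipeduk
  rule 2: no change — wipeduk
  rule 3 (vowel merger): wipeduk → wepeduk
  ⇒ Dogor wepeduk
Rirakan: start from *wipaduk.
  rule 1: no change — wipaduk
  rule 2 (unconditioned shift): wipaduk → wipazuk
  rule 3 (vowel merger): wipazuk → wipozuk
  ⇒ Rirakan wipozuk
No other proto-form is consistent with every reflex, so the reconstruction is *wipaduk.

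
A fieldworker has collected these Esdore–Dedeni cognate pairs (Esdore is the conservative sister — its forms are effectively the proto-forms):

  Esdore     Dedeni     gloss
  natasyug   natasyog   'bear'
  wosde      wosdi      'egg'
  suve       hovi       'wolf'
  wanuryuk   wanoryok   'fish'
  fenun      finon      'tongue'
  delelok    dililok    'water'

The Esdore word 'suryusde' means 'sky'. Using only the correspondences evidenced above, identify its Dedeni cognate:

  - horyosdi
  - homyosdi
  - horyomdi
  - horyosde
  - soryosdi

suve ~ hovi — Esdore s corresponds to Dedeni h word-initially before a back vowel.
wanuryuk ~ wanoryok — Esdore u corresponds to Dedeni o after a consonant, before r.
natasyug ~ natasyog, wanuryuk ~ wanoryok — Esdore u corresponds to Dedeni o after a consonant, before a consonant other than r, m, n, p, b, f, v.
wosde ~ wosdi, suve ~ hovi — Esdore e corresponds to Dedeni i word-finally.
Applying these to Esdore 'suryusde':
  suryusde → huryusde   (s→h word-initially before a back vowel)
  huryusde → horyusde   (u→o after a consonant, before r)
  horyusde → horyosde   (u→o after a consonant, before a consonant other than r, m, n, p, b, f, v)
  horyosde → horyosdi   (e→i word-finally)
So the Dedeni cognate is 'horyosdi'.

horyosdi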